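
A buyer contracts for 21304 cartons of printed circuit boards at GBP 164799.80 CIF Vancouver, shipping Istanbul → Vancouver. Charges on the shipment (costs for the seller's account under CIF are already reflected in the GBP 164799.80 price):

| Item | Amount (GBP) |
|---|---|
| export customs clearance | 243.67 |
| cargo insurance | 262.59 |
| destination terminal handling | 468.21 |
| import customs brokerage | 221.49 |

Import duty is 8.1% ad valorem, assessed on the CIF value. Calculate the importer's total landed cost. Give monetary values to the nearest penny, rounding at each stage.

CIF: the seller pays costs through ocean freight and marine insurance to the destination port.
Already in the invoice (seller's account under CIF): export clearance, insurance — exclude.
The CIF price already equals the CIF value: 164799.80
Import duty = 164799.80 × 8.1% = 13348.78
Buyer bears: destination terminal 468.21 + brokerage 221.49 + duty 13348.78 = 14038.48
Landed cost = invoice 164799.80 + 14038.48 = 178838.28

Total landed cost: GBP 178838.28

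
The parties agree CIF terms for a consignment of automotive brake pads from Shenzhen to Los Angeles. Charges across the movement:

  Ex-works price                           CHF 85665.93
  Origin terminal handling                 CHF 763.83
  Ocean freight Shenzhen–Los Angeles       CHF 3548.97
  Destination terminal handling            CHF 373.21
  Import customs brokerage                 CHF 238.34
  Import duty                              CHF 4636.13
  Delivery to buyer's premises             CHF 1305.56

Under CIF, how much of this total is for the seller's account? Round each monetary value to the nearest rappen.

CIF: the seller pays costs through ocean freight and marine insurance to the destination port.
Seller's account: goods 85665.93 + origin terminal 763.83 + freight 3548.97 = 89978.73
Buyer's account: destination terminal 373.21 + brokerage 238.34 + duty 4636.13 + delivery 1305.56 = 6553.24

Seller's account: CHF 89978.73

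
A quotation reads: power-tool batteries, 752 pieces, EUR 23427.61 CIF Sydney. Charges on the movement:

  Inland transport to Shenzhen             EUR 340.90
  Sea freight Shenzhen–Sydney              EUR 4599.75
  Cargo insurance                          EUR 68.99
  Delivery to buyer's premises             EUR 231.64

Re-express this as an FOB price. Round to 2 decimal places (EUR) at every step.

Not relevant to the conversion: inland to port — on the seller under both CIF and FOB; already in the CIF price and stays in the FOB price. delivery — on the buyer under both terms; not part of either seller's price.
From CIF to FOB, the seller no longer bears: freight, insurance.
FOB price = 23427.61 − 4599.75 − 68.99 = 18758.87

FOB price: EUR 18758.87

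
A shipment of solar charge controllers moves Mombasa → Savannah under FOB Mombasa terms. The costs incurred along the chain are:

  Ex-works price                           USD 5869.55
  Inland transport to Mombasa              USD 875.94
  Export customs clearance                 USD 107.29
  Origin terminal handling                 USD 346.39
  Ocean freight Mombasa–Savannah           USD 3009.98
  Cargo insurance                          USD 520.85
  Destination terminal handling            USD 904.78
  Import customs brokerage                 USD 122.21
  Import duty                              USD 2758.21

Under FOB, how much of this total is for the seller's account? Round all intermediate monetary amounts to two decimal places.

FOB: the seller bears costs until goods are on board at the origin port; the buyer bears freight, insurance and all costs thereafter.
Seller's account: goods 5869.55 + inland to port 875.94 + export clearance 107.29 + origin terminal 346.39 = 7199.17
Buyer's account: freight 3009.98 + insurance 520.85 + destination terminal 904.78 + brokerage 122.21 + duty 2758.21 = 7316.03

Seller's account: USD 7199.17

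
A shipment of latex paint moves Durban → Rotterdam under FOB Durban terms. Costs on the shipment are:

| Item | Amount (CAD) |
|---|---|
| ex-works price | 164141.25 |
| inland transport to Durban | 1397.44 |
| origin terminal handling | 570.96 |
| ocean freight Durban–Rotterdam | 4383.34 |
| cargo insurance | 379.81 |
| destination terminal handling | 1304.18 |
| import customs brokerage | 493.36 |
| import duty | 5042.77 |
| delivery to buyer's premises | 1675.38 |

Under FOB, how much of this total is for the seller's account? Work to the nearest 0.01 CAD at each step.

Seller's account: CAD 166109.65

FOB: the seller bears costs until goods are on board at the origin port; the buyer bears freight, insurance and all costs thereafter.
Seller's account: goods 164141.25 + inland to port 1397.44 + origin terminal 570.96 = 166109.65
Buyer's account: freight 4383.34 + insurance 379.81 + destination terminal 1304.18 + brokerage 493.36 + duty 5042.77 + delivery 1675.38 = 13278.84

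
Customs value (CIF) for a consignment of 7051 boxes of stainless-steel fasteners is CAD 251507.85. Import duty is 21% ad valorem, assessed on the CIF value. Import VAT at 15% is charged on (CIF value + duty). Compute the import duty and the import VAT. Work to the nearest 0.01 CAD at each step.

Import duty: CAD 52816.65; import VAT: CAD 45648.68

Import duty = 251507.85 × 21% = 52816.65
VAT base = CIF + duty = 251507.85 + 52816.65 = 304324.50
Import VAT = 304324.50 × 15% = 45648.68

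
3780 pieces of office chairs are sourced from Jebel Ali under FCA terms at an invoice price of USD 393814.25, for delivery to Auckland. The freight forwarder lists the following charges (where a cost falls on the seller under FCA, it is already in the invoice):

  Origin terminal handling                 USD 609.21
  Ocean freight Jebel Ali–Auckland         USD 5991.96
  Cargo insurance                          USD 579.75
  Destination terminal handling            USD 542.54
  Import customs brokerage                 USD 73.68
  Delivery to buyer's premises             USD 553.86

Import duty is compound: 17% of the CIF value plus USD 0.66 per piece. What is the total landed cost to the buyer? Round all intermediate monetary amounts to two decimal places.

Total landed cost: USD 472829.23

FCA: the seller delivers export-cleared goods to the carrier; the buyer bears costs from that point.
CIF value = FCA price + origin terminal + freight + insurance = 393814.25 + 609.21 + 5991.96 + 579.75 = 400995.17
Ad valorem component: 400995.17 × 17% = 68169.18
Specific component: 3780 × 0.66 = 2494.80
Import duty = 68169.18 + 2494.80 = 70663.98
Buyer bears: origin terminal 609.21 + freight 5991.96 + insurance 579.75 + destination terminal 542.54 + brokerage 73.68 + delivery 553.86 + duty 70663.98 = 79014.98
Landed cost = invoice 393814.25 + 79014.98 = 472829.23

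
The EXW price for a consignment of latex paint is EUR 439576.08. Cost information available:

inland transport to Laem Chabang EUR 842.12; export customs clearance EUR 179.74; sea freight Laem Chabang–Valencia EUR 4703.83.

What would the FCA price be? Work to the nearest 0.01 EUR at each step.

FCA price: EUR 440597.94

Not relevant to the conversion: freight — on the buyer under both terms; not part of either seller's price.
From EXW to FCA, the seller additionally bears: inland to port, export clearance.
FCA price = 439576.08 + 842.12 + 179.74 = 440597.94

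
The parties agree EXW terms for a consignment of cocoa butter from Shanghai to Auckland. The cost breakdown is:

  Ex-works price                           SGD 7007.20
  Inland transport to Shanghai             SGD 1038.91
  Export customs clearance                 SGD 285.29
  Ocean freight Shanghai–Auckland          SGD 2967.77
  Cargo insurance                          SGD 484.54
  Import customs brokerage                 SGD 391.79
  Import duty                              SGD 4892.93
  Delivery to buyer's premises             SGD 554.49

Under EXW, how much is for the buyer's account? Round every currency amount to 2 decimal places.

EXW: the seller makes goods available at their premises; the buyer bears all onward costs.
Seller's account: goods 7007.20 = 7007.20
Buyer's account: inland to port 1038.91 + export clearance 285.29 + freight 2967.77 + insurance 484.54 + brokerage 391.79 + duty 4892.93 + delivery 554.49 = 10615.72

Buyer's account: SGD 10615.72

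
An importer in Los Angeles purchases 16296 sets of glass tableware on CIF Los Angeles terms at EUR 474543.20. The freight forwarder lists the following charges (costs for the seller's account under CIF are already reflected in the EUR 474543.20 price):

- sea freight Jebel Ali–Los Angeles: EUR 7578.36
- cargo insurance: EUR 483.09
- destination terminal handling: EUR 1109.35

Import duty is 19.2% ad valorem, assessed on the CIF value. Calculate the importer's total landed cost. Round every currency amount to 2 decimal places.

Total landed cost: EUR 566764.84

CIF: the seller pays costs through ocean freight and marine insurance to the destination port.
Already in the invoice (seller's account under CIF): freight, insurance — exclude.
The CIF price already equals the CIF value: 474543.20
Import duty = 474543.20 × 19.2% = 91112.29
Buyer bears: destination terminal 1109.35 + duty 91112.29 = 92221.64
Landed cost = invoice 474543.20 + 92221.64 = 566764.84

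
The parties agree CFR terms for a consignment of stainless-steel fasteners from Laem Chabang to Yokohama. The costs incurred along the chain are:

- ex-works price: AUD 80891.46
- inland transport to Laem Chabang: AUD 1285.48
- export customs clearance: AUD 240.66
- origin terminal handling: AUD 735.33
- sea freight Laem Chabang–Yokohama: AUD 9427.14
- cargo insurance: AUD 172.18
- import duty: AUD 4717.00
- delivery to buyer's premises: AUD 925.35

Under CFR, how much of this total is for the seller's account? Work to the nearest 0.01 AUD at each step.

Seller's account: AUD 92580.07

CFR: the seller pays costs through ocean freight to the destination port, but not insurance.
Seller's account: goods 80891.46 + inland to port 1285.48 + export clearance 240.66 + origin terminal 735.33 + freight 9427.14 = 92580.07
Buyer's account: insurance 172.18 + duty 4717.00 + delivery 925.35 = 5814.53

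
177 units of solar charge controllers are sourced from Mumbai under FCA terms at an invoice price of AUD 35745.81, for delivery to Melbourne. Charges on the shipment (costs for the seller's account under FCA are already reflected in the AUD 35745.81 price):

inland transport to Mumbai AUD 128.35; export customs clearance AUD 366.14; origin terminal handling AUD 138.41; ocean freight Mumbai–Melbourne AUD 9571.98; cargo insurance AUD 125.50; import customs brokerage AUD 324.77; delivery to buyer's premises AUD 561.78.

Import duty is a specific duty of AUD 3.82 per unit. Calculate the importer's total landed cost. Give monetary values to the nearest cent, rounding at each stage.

Total landed cost: AUD 47144.39

FCA: the seller delivers export-cleared goods to the carrier; the buyer bears costs from that point.
Already in the invoice (seller's account under FCA): inland to port, export clearance — exclude.
CIF value = FCA price + origin terminal + freight + insurance = 35745.81 + 138.41 + 9571.98 + 125.50 = 45581.70
Import duty = 177 × 3.82 = 676.14
Buyer bears: origin terminal 138.41 + freight 9571.98 + insurance 125.50 + brokerage 324.77 + delivery 561.78 + duty 676.14 = 11398.58
Landed cost = invoice 35745.81 + 11398.58 = 47144.39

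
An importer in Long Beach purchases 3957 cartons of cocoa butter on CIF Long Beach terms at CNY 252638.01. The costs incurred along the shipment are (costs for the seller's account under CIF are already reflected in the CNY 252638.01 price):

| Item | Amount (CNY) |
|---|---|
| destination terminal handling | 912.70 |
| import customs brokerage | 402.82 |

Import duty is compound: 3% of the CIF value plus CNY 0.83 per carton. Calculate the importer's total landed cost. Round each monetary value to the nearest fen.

CIF: the seller pays costs through ocean freight and marine insurance to the destination port.
The CIF price already equals the CIF value: 252638.01
Ad valorem component: 252638.01 × 3% = 7579.14
Specific component: 3957 × 0.83 = 3284.31
Import duty = 7579.14 + 3284.31 = 10863.45
Buyer bears: destination terminal 912.70 + brokerage 402.82 + duty 10863.45 = 12178.97
Landed cost = invoice 252638.01 + 12178.97 = 264816.98

Total landed cost: CNY 264816.98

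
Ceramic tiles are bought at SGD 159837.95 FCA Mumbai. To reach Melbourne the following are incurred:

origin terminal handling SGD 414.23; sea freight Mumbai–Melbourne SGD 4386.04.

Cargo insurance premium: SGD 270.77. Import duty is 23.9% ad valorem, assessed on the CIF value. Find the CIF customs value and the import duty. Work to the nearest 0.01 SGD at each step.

CIF value: SGD 164908.99; import duty: SGD 39413.25

CIF = FCA price + pre-shipment costs + freight + insurance
CIF = 159837.95 + 414.23 + 4386.04 + 270.77 = 164908.99
Import duty = 164908.99 × 23.9% = 39413.25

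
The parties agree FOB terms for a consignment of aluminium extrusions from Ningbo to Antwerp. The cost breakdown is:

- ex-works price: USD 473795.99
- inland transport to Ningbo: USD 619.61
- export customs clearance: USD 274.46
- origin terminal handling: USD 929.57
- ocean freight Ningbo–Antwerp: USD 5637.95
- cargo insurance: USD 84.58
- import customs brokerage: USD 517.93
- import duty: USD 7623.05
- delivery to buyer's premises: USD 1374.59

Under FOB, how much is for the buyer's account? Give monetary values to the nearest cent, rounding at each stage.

FOB: the seller bears costs until goods are on board at the origin port; the buyer bears freight, insurance and all costs thereafter.
Seller's account: goods 473795.99 + inland to port 619.61 + export clearance 274.46 + origin terminal 929.57 = 475619.63
Buyer's account: freight 5637.95 + insurance 84.58 + brokerage 517.93 + duty 7623.05 + delivery 1374.59 = 15238.10

Buyer's account: USD 15238.10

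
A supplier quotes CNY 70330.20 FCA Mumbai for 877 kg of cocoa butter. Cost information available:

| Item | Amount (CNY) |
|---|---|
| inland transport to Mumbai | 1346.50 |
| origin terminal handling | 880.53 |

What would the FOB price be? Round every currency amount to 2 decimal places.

Not relevant to the conversion: inland to port — on the seller under both FCA and FOB; already in the FCA price and stays in the FOB price.
From FCA to FOB, the seller additionally bears: origin terminal.
FOB price = 70330.20 + 880.53 = 71210.73

FOB price: CNY 71210.73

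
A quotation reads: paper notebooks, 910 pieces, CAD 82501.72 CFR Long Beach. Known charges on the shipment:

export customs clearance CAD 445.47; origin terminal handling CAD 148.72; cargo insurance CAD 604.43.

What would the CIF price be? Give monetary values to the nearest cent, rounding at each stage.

Not relevant to the conversion: export clearance, origin terminal — on the seller under both CFR and CIF; already in the CFR price and stays in the CIF price.
From CFR to CIF, the seller additionally bears: insurance.
CIF price = 82501.72 + 604.43 = 83106.15

CIF price: CAD 83106.15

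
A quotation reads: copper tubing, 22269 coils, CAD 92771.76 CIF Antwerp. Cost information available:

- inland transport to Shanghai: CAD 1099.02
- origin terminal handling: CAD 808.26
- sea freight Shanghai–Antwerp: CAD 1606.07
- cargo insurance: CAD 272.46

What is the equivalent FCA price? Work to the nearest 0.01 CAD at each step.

FCA price: CAD 90084.97

Not relevant to the conversion: inland to port — on the seller under both CIF and FCA; already in the CIF price and stays in the FCA price.
From CIF to FCA, the seller no longer bears: origin terminal, freight, insurance.
FCA price = 92771.76 − 808.26 − 1606.07 − 272.46 = 90084.97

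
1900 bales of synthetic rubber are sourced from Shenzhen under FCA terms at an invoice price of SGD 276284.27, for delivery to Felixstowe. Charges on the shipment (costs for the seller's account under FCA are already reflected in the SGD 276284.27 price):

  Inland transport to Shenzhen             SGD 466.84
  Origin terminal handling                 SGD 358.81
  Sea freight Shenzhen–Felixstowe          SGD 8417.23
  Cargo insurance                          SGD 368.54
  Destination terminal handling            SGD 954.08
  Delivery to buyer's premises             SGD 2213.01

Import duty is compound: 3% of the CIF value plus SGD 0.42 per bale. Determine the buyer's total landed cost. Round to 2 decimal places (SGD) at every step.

Total landed cost: SGD 297956.81

FCA: the seller delivers export-cleared goods to the carrier; the buyer bears costs from that point.
Already in the invoice (seller's account under FCA): inland to port — exclude.
CIF value = FCA price + origin terminal + freight + insurance = 276284.27 + 358.81 + 8417.23 + 368.54 = 285428.85
Ad valorem component: 285428.85 × 3% = 8562.87
Specific component: 1900 × 0.42 = 798.00
Import duty = 8562.87 + 798.00 = 9360.87
Buyer bears: origin terminal 358.81 + freight 8417.23 + insurance 368.54 + destination terminal 954.08 + delivery 2213.01 + duty 9360.87 = 21672.54
Landed cost = invoice 276284.27 + 21672.54 = 297956.81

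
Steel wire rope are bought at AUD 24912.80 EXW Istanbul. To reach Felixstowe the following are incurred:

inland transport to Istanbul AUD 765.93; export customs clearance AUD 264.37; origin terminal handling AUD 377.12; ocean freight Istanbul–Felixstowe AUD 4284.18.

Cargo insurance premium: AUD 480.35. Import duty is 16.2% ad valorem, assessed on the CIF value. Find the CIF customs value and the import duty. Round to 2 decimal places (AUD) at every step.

CIF value: AUD 31084.75; import duty: AUD 5035.73

CIF = EXW price + pre-shipment costs + freight + insurance
CIF = 24912.80 + 765.93 + 264.37 + 377.12 + 4284.18 + 480.35 = 31084.75
Import duty = 31084.75 × 16.2% = 5035.73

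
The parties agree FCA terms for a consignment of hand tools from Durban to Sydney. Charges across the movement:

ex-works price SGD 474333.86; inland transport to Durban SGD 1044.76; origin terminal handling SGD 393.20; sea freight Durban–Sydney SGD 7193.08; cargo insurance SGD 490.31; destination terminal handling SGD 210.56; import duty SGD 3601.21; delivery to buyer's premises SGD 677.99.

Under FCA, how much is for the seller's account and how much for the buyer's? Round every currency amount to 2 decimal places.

Seller: SGD 475378.62; buyer: SGD 12566.35

FCA: the seller delivers export-cleared goods to the carrier; the buyer bears costs from that point.
Seller's account: goods 474333.86 + inland to port 1044.76 = 475378.62
Buyer's account: origin terminal 393.20 + freight 7193.08 + insurance 490.31 + destination terminal 210.56 + duty 3601.21 + delivery 677.99 = 12566.35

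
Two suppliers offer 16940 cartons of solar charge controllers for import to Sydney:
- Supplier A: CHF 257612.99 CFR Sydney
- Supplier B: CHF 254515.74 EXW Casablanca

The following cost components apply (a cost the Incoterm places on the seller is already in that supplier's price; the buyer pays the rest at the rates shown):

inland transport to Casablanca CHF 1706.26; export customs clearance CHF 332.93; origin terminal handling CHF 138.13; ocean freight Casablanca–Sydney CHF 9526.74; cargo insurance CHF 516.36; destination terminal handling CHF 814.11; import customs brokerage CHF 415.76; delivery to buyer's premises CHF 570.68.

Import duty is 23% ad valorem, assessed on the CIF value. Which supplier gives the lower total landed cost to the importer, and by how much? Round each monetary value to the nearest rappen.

Supplier A (CFR):
CIF value = CFR price + insurance = 257612.99 + 516.36 = 258129.35
Import duty = 258129.35 × 23% = 59369.75
Buyer bears (A): 516.36 + 814.11 + 415.76 + 570.68 = 2316.91
Landed cost (A) = invoice 257612.99 + 2316.91 + duty 59369.75 = 319299.65
Supplier B (EXW):
CIF value = EXW price + inland to port + export clearance + origin terminal + freight + insurance = 254515.74 + 1706.26 + 332.93 + 138.13 + 9526.74 + 516.36 = 266736.16
Import duty = 266736.16 × 23% = 61349.32
Buyer bears (B): 1706.26 + 332.93 + 138.13 + 9526.74 + 516.36 + 814.11 + 415.76 + 570.68 = 14020.97
Landed cost (B) = invoice 254515.74 + 14020.97 + duty 61349.32 = 329886.03
Difference = |319299.65 − 329886.03| = 10586.38

Supplier A is cheaper by CHF 10586.38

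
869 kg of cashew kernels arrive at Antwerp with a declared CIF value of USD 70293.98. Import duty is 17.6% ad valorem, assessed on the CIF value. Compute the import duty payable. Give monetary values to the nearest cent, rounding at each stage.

Import duty: USD 12371.74

Import duty = 70293.98 × 17.6% = 12371.74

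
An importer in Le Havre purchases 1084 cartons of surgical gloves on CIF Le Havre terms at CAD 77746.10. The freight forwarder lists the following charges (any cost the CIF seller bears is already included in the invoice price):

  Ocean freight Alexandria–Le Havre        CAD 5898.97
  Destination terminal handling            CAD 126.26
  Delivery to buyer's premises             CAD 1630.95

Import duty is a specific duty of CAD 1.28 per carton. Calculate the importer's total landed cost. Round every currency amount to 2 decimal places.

Total landed cost: CAD 80890.83

CIF: the seller pays costs through ocean freight and marine insurance to the destination port.
Already in the invoice (seller's account under CIF): freight — exclude.
The CIF price already equals the CIF value: 77746.10
Import duty = 1084 × 1.28 = 1387.52
Buyer bears: destination terminal 126.26 + delivery 1630.95 + duty 1387.52 = 3144.73
Landed cost = invoice 77746.10 + 3144.73 = 80890.83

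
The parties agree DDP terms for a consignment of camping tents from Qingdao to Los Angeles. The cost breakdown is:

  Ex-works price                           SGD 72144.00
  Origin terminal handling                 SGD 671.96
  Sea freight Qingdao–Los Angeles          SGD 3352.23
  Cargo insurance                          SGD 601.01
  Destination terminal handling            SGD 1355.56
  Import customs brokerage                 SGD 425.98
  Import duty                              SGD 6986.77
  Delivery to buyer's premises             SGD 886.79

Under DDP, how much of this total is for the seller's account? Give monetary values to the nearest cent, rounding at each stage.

Seller's account: SGD 86424.30

DDP: the seller bears all costs including import duty.
Seller's account: goods 72144.00 + origin terminal 671.96 + freight 3352.23 + insurance 601.01 + destination terminal 1355.56 + brokerage 425.98 + duty 6986.77 + delivery 886.79 = 86424.30
Buyer's account: 0.00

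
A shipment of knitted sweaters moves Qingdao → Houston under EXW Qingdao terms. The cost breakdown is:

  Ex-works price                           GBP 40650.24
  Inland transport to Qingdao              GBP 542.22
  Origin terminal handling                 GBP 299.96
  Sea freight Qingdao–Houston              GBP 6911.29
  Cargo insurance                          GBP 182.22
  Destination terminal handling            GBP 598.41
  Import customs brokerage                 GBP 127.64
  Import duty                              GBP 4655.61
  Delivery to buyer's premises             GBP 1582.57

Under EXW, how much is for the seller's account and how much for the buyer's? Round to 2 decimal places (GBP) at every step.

Seller: GBP 40650.24; buyer: GBP 14899.92

EXW: the seller makes goods available at their premises; the buyer bears all onward costs.
Seller's account: goods 40650.24 = 40650.24
Buyer's account: inland to port 542.22 + origin terminal 299.96 + freight 6911.29 + insurance 182.22 + destination terminal 598.41 + brokerage 127.64 + duty 4655.61 + delivery 1582.57 = 14899.92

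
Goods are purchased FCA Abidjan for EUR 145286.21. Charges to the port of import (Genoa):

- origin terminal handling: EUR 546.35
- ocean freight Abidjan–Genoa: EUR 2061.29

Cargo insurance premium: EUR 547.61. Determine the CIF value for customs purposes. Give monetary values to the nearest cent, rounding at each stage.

CIF value: EUR 148441.46

CIF = FCA price + pre-shipment costs + freight + insurance
CIF = 145286.21 + 546.35 + 2061.29 + 547.61 = 148441.46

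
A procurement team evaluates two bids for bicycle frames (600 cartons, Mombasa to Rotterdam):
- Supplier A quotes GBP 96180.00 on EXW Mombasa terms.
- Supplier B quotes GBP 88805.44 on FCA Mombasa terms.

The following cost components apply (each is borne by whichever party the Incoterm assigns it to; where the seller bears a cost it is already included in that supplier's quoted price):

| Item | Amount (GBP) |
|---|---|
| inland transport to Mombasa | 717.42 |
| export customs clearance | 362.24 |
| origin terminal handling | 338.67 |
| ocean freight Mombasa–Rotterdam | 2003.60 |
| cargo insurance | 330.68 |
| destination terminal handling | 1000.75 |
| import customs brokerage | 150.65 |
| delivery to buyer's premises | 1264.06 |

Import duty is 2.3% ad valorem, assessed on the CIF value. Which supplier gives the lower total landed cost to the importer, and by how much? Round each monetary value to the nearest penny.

Supplier A (EXW):
CIF value = EXW price + inland to port + export clearance + origin terminal + freight + insurance = 96180.00 + 717.42 + 362.24 + 338.67 + 2003.60 + 330.68 = 99932.61
Import duty = 99932.61 × 2.3% = 2298.45
Buyer bears (A): 717.42 + 362.24 + 338.67 + 2003.60 + 330.68 + 1000.75 + 150.65 + 1264.06 = 6168.07
Landed cost (A) = invoice 96180.00 + 6168.07 + duty 2298.45 = 104646.52
Supplier B (FCA):
CIF value = FCA price + origin terminal + freight + insurance = 88805.44 + 338.67 + 2003.60 + 330.68 = 91478.39
Import duty = 91478.39 × 2.3% = 2104.00
Buyer bears (B): 338.67 + 2003.60 + 330.68 + 1000.75 + 150.65 + 1264.06 = 5088.41
Landed cost (B) = invoice 88805.44 + 5088.41 + duty 2104.00 = 95997.85
Difference = |104646.52 − 95997.85| = 8648.67

Supplier B is cheaper by GBP 8648.67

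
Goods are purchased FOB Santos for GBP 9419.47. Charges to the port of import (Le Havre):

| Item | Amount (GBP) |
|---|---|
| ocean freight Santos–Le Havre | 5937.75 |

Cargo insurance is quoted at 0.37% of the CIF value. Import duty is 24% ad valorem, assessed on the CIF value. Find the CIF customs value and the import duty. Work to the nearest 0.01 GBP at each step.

CIF value: GBP 15414.25; import duty: GBP 3699.42

Let C be the CIF value. C = FOB price + freight + 0.37% × C
C − 0.37% × C = 9419.47 + 5937.75
0.9963 × C = 15357.22
C = 15357.22 / 0.9963 = 15414.25
Insurance premium = 0.37% × 15414.25 = 57.03
Import duty = 15414.25 × 24% = 3699.42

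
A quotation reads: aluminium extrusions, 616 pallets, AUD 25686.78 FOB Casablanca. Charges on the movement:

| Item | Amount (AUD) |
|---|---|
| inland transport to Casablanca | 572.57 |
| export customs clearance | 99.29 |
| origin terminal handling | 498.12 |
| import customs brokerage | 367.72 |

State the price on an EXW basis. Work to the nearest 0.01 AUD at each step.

Not relevant to the conversion: brokerage — on the buyer under both terms; not part of either seller's price.
From FOB to EXW, the seller no longer bears: inland to port, export clearance, origin terminal.
EXW price = 25686.78 − 572.57 − 99.29 − 498.12 = 24516.80

EXW price: AUD 24516.80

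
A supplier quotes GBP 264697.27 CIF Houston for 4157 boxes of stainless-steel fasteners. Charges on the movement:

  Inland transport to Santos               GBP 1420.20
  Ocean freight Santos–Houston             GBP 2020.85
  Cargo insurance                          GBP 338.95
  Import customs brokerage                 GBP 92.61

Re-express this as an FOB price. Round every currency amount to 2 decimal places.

FOB price: GBP 262337.47

Not relevant to the conversion: inland to port — on the seller under both CIF and FOB; already in the CIF price and stays in the FOB price. brokerage — on the buyer under both terms; not part of either seller's price.
From CIF to FOB, the seller no longer bears: freight, insurance.
FOB price = 264697.27 − 2020.85 − 338.95 = 262337.47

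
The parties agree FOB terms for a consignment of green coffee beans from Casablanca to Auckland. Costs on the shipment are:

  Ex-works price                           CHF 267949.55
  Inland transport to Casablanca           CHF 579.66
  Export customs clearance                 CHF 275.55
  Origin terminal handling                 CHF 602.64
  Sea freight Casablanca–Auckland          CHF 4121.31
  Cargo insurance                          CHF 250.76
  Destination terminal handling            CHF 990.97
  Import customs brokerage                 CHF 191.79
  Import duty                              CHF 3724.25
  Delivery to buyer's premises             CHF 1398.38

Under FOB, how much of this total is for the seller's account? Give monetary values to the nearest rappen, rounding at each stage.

Seller's account: CHF 269407.40

FOB: the seller bears costs until goods are on board at the origin port; the buyer bears freight, insurance and all costs thereafter.
Seller's account: goods 267949.55 + inland to port 579.66 + export clearance 275.55 + origin terminal 602.64 = 269407.40
Buyer's account: freight 4121.31 + insurance 250.76 + destination terminal 990.97 + brokerage 191.79 + duty 3724.25 + delivery 1398.38 = 10677.46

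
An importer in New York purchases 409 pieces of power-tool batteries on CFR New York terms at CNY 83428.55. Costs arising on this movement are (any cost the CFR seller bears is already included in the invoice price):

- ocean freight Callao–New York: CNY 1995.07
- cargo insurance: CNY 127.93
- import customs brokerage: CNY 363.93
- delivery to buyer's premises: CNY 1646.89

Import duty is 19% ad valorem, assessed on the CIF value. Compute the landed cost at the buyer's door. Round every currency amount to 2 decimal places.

Total landed cost: CNY 101443.03

CFR: the seller pays costs through ocean freight to the destination port, but not insurance.
Already in the invoice (seller's account under CFR): freight — exclude.
CIF value = CFR price + insurance = 83428.55 + 127.93 = 83556.48
Import duty = 83556.48 × 19% = 15875.73
Buyer bears: insurance 127.93 + brokerage 363.93 + delivery 1646.89 + duty 15875.73 = 18014.48
Landed cost = invoice 83428.55 + 18014.48 = 101443.03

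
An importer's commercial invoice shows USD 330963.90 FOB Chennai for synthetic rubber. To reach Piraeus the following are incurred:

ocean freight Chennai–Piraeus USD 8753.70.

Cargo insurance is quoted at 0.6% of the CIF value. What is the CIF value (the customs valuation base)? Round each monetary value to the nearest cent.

CIF value: USD 341768.21

Let C be the CIF value. C = FOB price + freight + 0.6% × C
C − 0.6% × C = 330963.90 + 8753.70
0.994 × C = 339717.60
C = 339717.60 / 0.994 = 341768.21
Insurance premium = 0.6% × 341768.21 = 2050.61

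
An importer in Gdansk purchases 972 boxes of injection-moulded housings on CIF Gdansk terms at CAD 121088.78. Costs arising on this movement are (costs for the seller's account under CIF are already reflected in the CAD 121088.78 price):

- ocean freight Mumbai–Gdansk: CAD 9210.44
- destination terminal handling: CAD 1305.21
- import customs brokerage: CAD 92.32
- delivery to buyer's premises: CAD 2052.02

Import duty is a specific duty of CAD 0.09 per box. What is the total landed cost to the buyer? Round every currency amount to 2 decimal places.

Total landed cost: CAD 124625.81

CIF: the seller pays costs through ocean freight and marine insurance to the destination port.
Already in the invoice (seller's account under CIF): freight — exclude.
The CIF price already equals the CIF value: 121088.78
Import duty = 972 × 0.09 = 87.48
Buyer bears: destination terminal 1305.21 + brokerage 92.32 + delivery 2052.02 + duty 87.48 = 3537.03
Landed cost = invoice 121088.78 + 3537.03 = 124625.81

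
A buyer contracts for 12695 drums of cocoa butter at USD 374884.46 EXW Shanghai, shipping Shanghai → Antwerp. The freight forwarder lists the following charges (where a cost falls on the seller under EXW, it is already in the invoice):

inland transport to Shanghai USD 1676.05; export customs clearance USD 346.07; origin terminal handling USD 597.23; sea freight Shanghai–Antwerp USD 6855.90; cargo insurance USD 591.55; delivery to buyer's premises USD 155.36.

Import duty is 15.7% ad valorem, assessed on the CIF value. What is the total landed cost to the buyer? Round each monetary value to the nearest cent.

EXW: the seller makes goods available at their premises; the buyer bears all onward costs.
CIF value = EXW price + inland to port + export clearance + origin terminal + freight + insurance = 374884.46 + 1676.05 + 346.07 + 597.23 + 6855.90 + 591.55 = 384951.26
Import duty = 384951.26 × 15.7% = 60437.35
Buyer bears: inland to port 1676.05 + export clearance 346.07 + origin terminal 597.23 + freight 6855.90 + insurance 591.55 + delivery 155.36 + duty 60437.35 = 70659.51
Landed cost = invoice 374884.46 + 70659.51 = 445543.97

Total landed cost: USD 445543.97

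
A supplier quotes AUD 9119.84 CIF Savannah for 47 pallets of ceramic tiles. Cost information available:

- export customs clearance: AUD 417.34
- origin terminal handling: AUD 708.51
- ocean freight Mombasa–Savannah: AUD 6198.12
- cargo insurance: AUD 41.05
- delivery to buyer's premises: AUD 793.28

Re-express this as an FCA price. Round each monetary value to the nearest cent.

FCA price: AUD 2172.16

Not relevant to the conversion: export clearance — on the seller under both CIF and FCA; already in the CIF price and stays in the FCA price. delivery — on the buyer under both terms; not part of either seller's price.
From CIF to FCA, the seller no longer bears: origin terminal, freight, insurance.
FCA price = 9119.84 − 708.51 − 6198.12 − 41.05 = 2172.16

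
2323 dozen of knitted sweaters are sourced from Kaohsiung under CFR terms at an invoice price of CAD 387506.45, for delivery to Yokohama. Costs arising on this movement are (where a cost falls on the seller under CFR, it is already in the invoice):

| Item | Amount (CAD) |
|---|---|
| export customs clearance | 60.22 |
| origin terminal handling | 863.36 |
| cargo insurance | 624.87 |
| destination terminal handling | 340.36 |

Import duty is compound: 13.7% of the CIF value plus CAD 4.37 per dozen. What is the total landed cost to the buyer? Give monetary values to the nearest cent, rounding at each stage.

Total landed cost: CAD 451797.18

CFR: the seller pays costs through ocean freight to the destination port, but not insurance.
Already in the invoice (seller's account under CFR): export clearance, origin terminal — exclude.
CIF value = CFR price + insurance = 387506.45 + 624.87 = 388131.32
Ad valorem component: 388131.32 × 13.7% = 53173.99
Specific component: 2323 × 4.37 = 10151.51
Import duty = 53173.99 + 10151.51 = 63325.50
Buyer bears: insurance 624.87 + destination terminal 340.36 + duty 63325.50 = 64290.73
Landed cost = invoice 387506.45 + 64290.73 = 451797.18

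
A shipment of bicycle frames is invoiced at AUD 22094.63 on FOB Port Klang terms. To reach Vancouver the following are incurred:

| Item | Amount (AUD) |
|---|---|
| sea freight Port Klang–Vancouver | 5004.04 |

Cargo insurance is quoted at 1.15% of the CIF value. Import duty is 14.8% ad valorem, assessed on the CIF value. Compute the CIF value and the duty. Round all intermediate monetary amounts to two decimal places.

CIF value: AUD 27413.93; import duty: AUD 4057.26

Let C be the CIF value. C = FOB price + freight + 1.15% × C
C − 1.15% × C = 22094.63 + 5004.04
0.9885 × C = 27098.67
C = 27098.67 / 0.9885 = 27413.93
Insurance premium = 1.15% × 27413.93 = 315.26
Import duty = 27413.93 × 14.8% = 4057.26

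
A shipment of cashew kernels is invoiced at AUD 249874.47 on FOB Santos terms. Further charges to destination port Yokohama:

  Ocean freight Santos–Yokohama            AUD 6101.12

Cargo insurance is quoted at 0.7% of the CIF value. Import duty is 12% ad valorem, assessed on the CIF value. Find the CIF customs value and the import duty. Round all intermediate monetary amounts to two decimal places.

CIF value: AUD 257780.05; import duty: AUD 30933.61

Let C be the CIF value. C = FOB price + freight + 0.7% × C
C − 0.7% × C = 249874.47 + 6101.12
0.993 × C = 255975.59
C = 255975.59 / 0.993 = 257780.05
Insurance premium = 0.7% × 257780.05 = 1804.46
Import duty = 257780.05 × 12% = 30933.61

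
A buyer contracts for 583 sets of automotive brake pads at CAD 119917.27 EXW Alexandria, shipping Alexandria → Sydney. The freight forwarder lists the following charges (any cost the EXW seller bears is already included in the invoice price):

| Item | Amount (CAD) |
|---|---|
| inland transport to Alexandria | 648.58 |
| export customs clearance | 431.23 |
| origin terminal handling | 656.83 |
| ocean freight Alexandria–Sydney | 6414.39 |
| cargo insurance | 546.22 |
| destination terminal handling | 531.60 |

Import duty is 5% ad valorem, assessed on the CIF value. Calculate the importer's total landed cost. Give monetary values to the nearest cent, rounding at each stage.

Total landed cost: CAD 135576.85

EXW: the seller makes goods available at their premises; the buyer bears all onward costs.
CIF value = EXW price + inland to port + export clearance + origin terminal + freight + insurance = 119917.27 + 648.58 + 431.23 + 656.83 + 6414.39 + 546.22 = 128614.52
Import duty = 128614.52 × 5% = 6430.73
Buyer bears: inland to port 648.58 + export clearance 431.23 + origin terminal 656.83 + freight 6414.39 + insurance 546.22 + destination terminal 531.60 + duty 6430.73 = 15659.58
Landed cost = invoice 119917.27 + 15659.58 = 135576.85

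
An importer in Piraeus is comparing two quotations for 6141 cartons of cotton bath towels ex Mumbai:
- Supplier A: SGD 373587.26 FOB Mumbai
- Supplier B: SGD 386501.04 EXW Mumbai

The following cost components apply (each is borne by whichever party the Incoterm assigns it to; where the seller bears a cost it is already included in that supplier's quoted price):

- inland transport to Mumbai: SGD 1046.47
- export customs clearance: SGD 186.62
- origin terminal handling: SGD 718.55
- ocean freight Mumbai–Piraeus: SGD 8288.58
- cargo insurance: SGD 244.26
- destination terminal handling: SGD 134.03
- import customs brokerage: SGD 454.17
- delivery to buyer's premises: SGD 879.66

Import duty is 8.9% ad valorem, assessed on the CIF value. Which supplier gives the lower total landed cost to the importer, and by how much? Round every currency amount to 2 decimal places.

Supplier A (FOB):
CIF value = FOB price + freight + insurance = 373587.26 + 8288.58 + 244.26 = 382120.10
Import duty = 382120.10 × 8.9% = 34008.69
Buyer bears (A): 8288.58 + 244.26 + 134.03 + 454.17 + 879.66 = 10000.70
Landed cost (A) = invoice 373587.26 + 10000.70 + duty 34008.69 = 417596.65
Supplier B (EXW):
CIF value = EXW price + inland to port + export clearance + origin terminal + freight + insurance = 386501.04 + 1046.47 + 186.62 + 718.55 + 8288.58 + 244.26 = 396985.52
Import duty = 396985.52 × 8.9% = 35331.71
Buyer bears (B): 1046.47 + 186.62 + 718.55 + 8288.58 + 244.26 + 134.03 + 454.17 + 879.66 = 11952.34
Landed cost (B) = invoice 386501.04 + 11952.34 + duty 35331.71 = 433785.09
Difference = |417596.65 − 433785.09| = 16188.44

Supplier A is cheaper by SGD 16188.44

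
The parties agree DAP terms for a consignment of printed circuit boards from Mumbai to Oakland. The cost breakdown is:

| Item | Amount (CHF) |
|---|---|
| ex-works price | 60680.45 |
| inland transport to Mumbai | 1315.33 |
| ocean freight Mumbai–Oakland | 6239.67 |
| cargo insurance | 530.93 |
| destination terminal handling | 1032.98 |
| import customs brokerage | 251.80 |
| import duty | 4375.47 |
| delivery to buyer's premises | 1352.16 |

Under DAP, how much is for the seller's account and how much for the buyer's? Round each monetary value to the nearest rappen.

Seller: CHF 71151.52; buyer: CHF 4627.27

DAP: the seller bears all costs to the named destination except import duty and clearance.
Seller's account: goods 60680.45 + inland to port 1315.33 + freight 6239.67 + insurance 530.93 + destination terminal 1032.98 + delivery 1352.16 = 71151.52
Buyer's account: brokerage 251.80 + duty 4375.47 = 4627.27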